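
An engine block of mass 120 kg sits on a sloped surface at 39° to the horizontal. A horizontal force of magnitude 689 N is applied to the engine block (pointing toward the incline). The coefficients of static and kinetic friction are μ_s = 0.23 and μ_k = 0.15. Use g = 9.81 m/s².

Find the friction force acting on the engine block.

f ≈ 205 N (up the incline)

The horizontal push has a component P sin θ into the surface, so N = m g cos θ + P sin θ = 914.9 + 433.6 = 1348 N.
Along the incline, the net driving force (taking up-slope positive) is P cos θ − m g sin θ = 535.5 − 740.8 = -205.4 N, so equilibrium requires friction f = 205.4 N (up-slope).
Maximum static friction: μ_s N = 0.23 × 1348 = 310.1 N.
Since 205.4 N is within the 310.1 N limit, the engine block stays put and friction is exactly 205 N.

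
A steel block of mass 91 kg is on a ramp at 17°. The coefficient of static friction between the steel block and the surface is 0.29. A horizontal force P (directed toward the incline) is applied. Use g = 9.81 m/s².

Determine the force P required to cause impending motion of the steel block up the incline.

P ≈ 584 N

At impending motion up the slope, friction acts down-slope at its limit: f = μ_s N.
Perpendicular to the incline: N = m g cos θ + P sin θ.
Along the incline: P cos θ = m g sin θ + μ_s N = m g sin θ + μ_s (m g cos θ + P sin θ).
Solving, P (cos θ − μ_s sin θ) = m g (sin θ + μ_s cos θ), so P = 91×9.81×(sin 17° + 0.29 cos 17°)/(cos 17° − 0.29 sin 17°) = 893×0.5697/0.8715 = 584 N.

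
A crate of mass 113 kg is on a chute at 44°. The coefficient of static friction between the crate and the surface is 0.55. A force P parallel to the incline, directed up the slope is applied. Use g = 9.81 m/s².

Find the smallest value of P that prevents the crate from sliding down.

The crate tends to slide down (tan θ > μ_s), so at the point of impending slip friction acts up-slope at its limit: f = μ_s N.
P is parallel to the surface, so N = m g cos θ = 797 N.
Along the incline: P + μ_s N = m g sin θ, so P = 770 − 0.55×797 = 331 N.

P_min ≈ 331 N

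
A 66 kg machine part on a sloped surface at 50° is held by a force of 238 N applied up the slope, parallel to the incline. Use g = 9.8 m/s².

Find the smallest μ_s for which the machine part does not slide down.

N = m g cos θ = 415.8 N.
Friction must make up the shortfall along the incline: f = m g sin θ − P = 495.5 − 238 = 257.5 N.
At the threshold f = μ_s N, so μ_s,min = 257.5/415.8 = 0.619.

μ_s,min ≈ 0.619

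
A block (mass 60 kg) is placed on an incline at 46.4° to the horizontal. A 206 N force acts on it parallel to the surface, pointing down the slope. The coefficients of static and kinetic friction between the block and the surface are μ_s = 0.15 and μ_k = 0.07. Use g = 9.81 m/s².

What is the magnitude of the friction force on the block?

Normal force: N = m g cos θ = 60 × 9.81 × cos 46.4° = 405.9 N.
For equilibrium along the incline the friction force must supply f = m g sin θ + P = 426.2 + 206 = 632.2 N (positive meaning up-slope).
Maximum static friction available: μ_s N = 0.15 × 405.9 = 60.89 N.
Since |632.2| > 60.89 N, static friction cannot hold it; the block slides down the incline and kinetic friction applies: f = μ_k N = 0.07 × 405.9 = 28.4 N.

f ≈ 28.4 N (up the incline)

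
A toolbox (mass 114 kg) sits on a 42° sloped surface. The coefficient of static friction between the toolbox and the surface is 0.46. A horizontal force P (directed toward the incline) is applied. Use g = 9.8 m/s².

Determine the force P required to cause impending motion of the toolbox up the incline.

P ≈ 2590 N

At impending motion up the slope, friction acts down-slope at its limit: f = μ_s N.
Perpendicular to the incline: N = m g cos θ + P sin θ.
Along the incline: P cos θ = m g sin θ + μ_s N = m g sin θ + μ_s (m g cos θ + P sin θ).
Solving, P (cos θ − μ_s sin θ) = m g (sin θ + μ_s cos θ), so P = 114×9.8×(sin 42° + 0.46 cos 42°)/(cos 42° − 0.46 sin 42°) = 1120×1.011/0.4353 = 2590 N.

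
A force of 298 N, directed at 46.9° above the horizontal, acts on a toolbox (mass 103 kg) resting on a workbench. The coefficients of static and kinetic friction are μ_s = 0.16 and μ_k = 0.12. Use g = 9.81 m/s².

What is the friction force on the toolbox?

Vertical equilibrium gives N = m g − P sin α = 792.8 N.
For equilibrium, f = P cos α = 298×cos 46.9° = 203.6 N.
μ_s N = 0.16 × 792.8 = 126.9 N.
The required friction exceeds μ_s N, so the toolbox moves and f = μ_k N = 95.1 N.

f ≈ 95.1 N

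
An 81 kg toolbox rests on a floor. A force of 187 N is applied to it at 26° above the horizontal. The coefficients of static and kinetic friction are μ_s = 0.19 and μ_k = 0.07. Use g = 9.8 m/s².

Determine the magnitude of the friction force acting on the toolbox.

Vertical equilibrium gives N = m g − P sin α = 711.8 N.
The horizontal driving force is P cos α = 168.1 N, so equilibrium needs friction f = 168.1 N.
The static-friction limit is μ_s N = 135.2 N.
168.1 > 135.2 N → the toolbox slides; f = μ_k N = 0.07×711.8 = 49.8 N.

f ≈ 49.8 N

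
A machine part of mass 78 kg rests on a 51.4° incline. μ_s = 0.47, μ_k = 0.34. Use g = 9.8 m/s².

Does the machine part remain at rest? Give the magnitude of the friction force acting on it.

N = m g cos θ = 477 N.
Down-slope weight component: m g sin θ = 597 N.
μ_s N = 224 N.
597 > 224 N, so it slides; kinetic friction f = μ_k N = 0.34×477 = 162 N.

f ≈ 162 N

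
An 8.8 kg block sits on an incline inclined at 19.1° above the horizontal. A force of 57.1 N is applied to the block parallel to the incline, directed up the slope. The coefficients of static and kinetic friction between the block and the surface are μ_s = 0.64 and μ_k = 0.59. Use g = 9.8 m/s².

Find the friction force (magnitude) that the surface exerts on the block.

Normal force: N = m g cos θ = 8.8 × 9.8 × cos 19.1° = 81.49 N.
The friction needed for equilibrium is m g sin θ − P = 28.22 − 57.1 = -28.88 N, measured positive up-slope.
Static friction can supply at most μ_s N = 52.16 N.
Since |-28.88| ≤ 52.16 N, static friction is sufficient; f equals the required value, not μ_s N.

f ≈ 28.9 N (down the incline)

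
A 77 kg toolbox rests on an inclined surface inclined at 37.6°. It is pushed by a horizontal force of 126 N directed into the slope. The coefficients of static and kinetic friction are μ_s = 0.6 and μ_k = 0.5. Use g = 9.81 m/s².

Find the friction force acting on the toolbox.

f ≈ 361 N (up the incline)

The horizontal push has a component P sin θ into the surface, so N = m g cos θ + P sin θ = 598.5 + 76.88 = 675.4 N.
Parallel to the incline: P cos θ − m g sin θ = 99.83 − 460.9 = -361.1 N; the friction needed to balance this is 361.1 N acting up the slope.
The limit of static friction is μ_s N = 405.2 N.
|f_req| = 361.1 ≤ 405.2 N → the toolbox is in equilibrium; friction equals the required value.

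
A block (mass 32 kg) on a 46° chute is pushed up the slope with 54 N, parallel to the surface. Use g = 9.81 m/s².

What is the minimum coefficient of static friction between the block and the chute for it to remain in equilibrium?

N = m g cos θ = 218.1 N.
Friction must make up the shortfall along the incline: f = m g sin θ − P = 225.8 − 54 = 171.8 N.
At the threshold f = μ_s N, so μ_s,min = 171.8/218.1 = 0.788.

μ_s,min ≈ 0.788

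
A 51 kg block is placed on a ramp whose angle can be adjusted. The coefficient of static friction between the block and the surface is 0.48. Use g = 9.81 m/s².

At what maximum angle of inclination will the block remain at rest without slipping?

θ_max ≈ 25.6°

At the slip threshold, m g sin θ = μ_s · m g cos θ, so tan θ = μ_s.
θ_max = arctan(0.48) = 25.6°.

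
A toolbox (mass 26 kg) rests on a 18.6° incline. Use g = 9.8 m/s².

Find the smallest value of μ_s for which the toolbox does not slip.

μ_s,min ≈ 0.337

At the slip threshold m g sin θ = μ_s m g cos θ, so μ_s,min = tan θ.
μ_s,min = tan 18.6° = 0.337.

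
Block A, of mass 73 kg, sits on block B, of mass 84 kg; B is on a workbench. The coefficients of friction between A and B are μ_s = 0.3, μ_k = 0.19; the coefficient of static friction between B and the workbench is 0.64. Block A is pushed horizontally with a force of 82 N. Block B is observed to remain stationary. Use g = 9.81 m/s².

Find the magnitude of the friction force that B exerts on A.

The normal force B exerts on A is simply A's weight, N₁ = 716.1 N.
So the A–B interface can sustain at most μ_s N₁ = 214.8 N of static friction.
Since P = 82 N ≤ 214.8 N, A does not slip on B; friction on A equals P = 82 N.
B experiences an equal 82 N forward from A (third law). B is in equilibrium, so the floor supplies f₂ = 82 N of static friction (limit μ_s(m_A+m_B)g = 985.7 N, not exceeded).

f ≈ 82 N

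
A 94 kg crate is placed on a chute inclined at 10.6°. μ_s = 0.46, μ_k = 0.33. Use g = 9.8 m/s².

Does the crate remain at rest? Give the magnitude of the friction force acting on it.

f ≈ 169 N

N = m g cos θ = 905 N.
Down-slope weight component: m g sin θ = 169 N.
μ_s N = 417 N.
169 ≤ 417 N, so it stays put; friction = 169 N.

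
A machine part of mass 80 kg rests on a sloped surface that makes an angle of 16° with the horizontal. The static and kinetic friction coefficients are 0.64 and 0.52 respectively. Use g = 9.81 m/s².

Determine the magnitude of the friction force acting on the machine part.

f ≈ 216 N (up the incline)

Perpendicular to the surface, N = m g cos θ = 80·9.81·cos 16° = 754.4 N.
Along the slope the weight component is m g sin θ = 216.3 N; friction must supply exactly this, acting up-slope.
Static friction can supply at most μ_s N = 482.8 N.
Since |216.3| ≤ 482.8 N, the machine part remains in static equilibrium and friction takes exactly the required value.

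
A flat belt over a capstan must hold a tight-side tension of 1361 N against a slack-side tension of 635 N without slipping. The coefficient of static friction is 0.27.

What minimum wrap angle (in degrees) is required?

β_min ≈ 162°

T₂/T₁ = e^{μβ} → β = ln(T₂/T₁)/μ.
β = ln(1361/635)/0.27 = 0.7624/0.27 = 2.824 rad.
In degrees: β = 2.824 × 180/π = 162°.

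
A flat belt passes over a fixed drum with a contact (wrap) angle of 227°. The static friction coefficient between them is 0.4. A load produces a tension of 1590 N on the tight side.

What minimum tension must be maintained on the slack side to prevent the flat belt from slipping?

Capstan equation at impending slip: T_tight/T_slack = e^{μβ}.
β = 227° = 3.962 rad; e^{μβ} = e^{0.4×3.962} = 4.878.
T_slack = T_tight / e^{μβ} = 1590 / 4.878 = 326 N.

T_min ≈ 326 N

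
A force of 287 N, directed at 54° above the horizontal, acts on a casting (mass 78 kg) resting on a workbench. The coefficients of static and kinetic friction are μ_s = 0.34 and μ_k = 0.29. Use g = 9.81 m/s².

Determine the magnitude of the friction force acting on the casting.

Vertical equilibrium gives N = m g − P sin α = 533 N.
The horizontal driving force is P cos α = 168.7 N, so equilibrium needs friction f = 168.7 N.
The static-friction limit is μ_s N = 181.2 N.
Since 168.7 N does not exceed the limit, the casting stays at rest and f = 169 N.

f ≈ 169 N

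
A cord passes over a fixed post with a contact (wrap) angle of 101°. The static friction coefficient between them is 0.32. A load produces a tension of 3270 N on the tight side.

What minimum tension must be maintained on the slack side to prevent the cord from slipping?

T_min ≈ 1860 N

Capstan equation at impending slip: T_tight/T_slack = e^{μβ}.
β = 101° = 1.763 rad; e^{μβ} = e^{0.32×1.763} = 1.758.
T_slack = T_tight / e^{μβ} = 3270 / 1.758 = 1860 N.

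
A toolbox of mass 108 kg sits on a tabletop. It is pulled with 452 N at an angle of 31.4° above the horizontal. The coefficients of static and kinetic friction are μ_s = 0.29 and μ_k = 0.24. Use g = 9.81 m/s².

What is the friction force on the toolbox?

f ≈ 198 N

Vertical equilibrium gives N = m g − P sin α = 824 N.
The horizontal driving force is P cos α = 385.8 N, so equilibrium needs friction f = 385.8 N.
The static-friction limit is μ_s N = 239 N.
The required friction exceeds μ_s N, so the toolbox moves and f = μ_k N = 198 N.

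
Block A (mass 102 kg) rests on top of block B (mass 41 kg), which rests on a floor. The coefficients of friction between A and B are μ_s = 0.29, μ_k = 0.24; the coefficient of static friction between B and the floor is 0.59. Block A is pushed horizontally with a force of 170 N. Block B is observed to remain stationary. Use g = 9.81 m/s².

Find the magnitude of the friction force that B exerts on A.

f ≈ 170 N

The normal force B exerts on A is simply A's weight, N₁ = 1001 N.
Maximum static friction on A from B: μ_s N₁ = 0.29×1001 = 290.2 N.
Since P = 170 N ≤ 290.2 N, A does not slip on B; friction on A equals P = 170 N.
B experiences an equal 170 N forward from A (third law). B is in equilibrium, so the floor supplies f₂ = 170 N of static friction (limit μ_s(m_A+m_B)g = 827.7 N, not exceeded).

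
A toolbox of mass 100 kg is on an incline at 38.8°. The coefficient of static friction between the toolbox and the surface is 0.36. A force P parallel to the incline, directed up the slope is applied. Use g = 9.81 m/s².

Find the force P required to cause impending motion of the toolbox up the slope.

At impending motion up the slope, friction acts down-slope at its limit: f = μ_s N.
P is parallel to the surface, so N = m g cos θ = 765 N.
Along the incline: P = m g sin θ + μ_s N = 615 + 0.36×765 = 890 N.

P ≈ 890 N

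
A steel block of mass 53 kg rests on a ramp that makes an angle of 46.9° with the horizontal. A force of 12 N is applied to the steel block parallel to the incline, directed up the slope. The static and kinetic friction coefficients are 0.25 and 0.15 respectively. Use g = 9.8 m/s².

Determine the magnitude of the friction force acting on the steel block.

Normal force: N = m g cos θ = 53 × 9.8 × cos 46.9° = 354.9 N.
The friction needed for equilibrium is m g sin θ − P = 379.2 − 12 = 367.2 N, measured positive up-slope.
Static friction can supply at most μ_s N = 88.72 N.
|367.2| exceeds 88.72 N, so the steel block slips down-slope; friction is kinetic, f = μ_k N = 0.15×354.9 = 53.2 N.

f ≈ 53.2 N (up the incline)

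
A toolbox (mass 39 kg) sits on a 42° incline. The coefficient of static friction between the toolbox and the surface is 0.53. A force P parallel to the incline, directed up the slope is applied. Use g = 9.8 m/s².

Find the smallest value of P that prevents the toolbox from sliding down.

P_min ≈ 105 N

The toolbox tends to slide down (tan θ > μ_s), so at the point of impending slip friction acts up-slope at its limit: f = μ_s N.
P is parallel to the surface, so N = m g cos θ = 284 N.
Along the incline: P + μ_s N = m g sin θ, so P = 256 − 0.53×284 = 105 N.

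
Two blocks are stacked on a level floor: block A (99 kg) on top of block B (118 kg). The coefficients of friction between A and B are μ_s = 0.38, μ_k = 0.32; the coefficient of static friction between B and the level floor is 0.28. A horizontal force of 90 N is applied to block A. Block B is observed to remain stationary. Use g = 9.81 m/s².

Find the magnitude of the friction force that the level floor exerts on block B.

The normal force B exerts on A is simply A's weight, N₁ = 971.2 N.
So the A–B interface can sustain at most μ_s N₁ = 369.1 N of static friction.
P = 90 N is within that limit, so A and B move together (both at rest); the A–B friction is simply f₁ = P = 90 N.
B experiences an equal 90 N forward from A (third law). B is in equilibrium, so the floor supplies f₂ = 90 N of static friction (limit μ_s(m_A+m_B)g = 596.1 N, not exceeded).

f ≈ 90 N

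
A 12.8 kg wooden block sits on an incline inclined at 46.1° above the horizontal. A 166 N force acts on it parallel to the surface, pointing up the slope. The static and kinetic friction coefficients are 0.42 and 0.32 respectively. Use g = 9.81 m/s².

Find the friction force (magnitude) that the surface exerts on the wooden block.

The normal reaction is N = m g cos θ = 87.07 N.
For equilibrium along the incline the friction force must supply f = m g sin θ − P = 90.48 − 166 = -75.52 N (positive meaning up-slope).
Maximum static friction available: μ_s N = 0.42 × 87.07 = 36.57 N.
Since |-75.52| > 36.57 N, static friction cannot hold it; the wooden block slides up the incline and kinetic friction applies: f = μ_k N = 0.32 × 87.07 = 27.9 N.

f ≈ 27.9 N (down the incline)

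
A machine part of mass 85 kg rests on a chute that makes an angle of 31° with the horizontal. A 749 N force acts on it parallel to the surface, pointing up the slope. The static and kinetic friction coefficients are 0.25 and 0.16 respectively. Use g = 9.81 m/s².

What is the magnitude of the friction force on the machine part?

The normal reaction is N = m g cos θ = 714.7 N.
The friction needed for equilibrium is m g sin θ − P = 429.5 − 749 = -319.5 N, measured positive up-slope.
The static-friction ceiling is μ_s N = 0.25 × 714.7 = 178.7 N.
Since |-319.5| > 178.7 N, static friction cannot hold it; the machine part slides up the incline and kinetic friction applies: f = μ_k N = 0.16 × 714.7 = 114 N.

f ≈ 114 N (down the incline)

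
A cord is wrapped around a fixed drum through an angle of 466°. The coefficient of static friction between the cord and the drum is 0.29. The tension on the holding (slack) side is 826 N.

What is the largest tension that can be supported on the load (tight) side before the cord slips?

T_max ≈ 8740 N

At impending slip the capstan equation gives T₂/T₁ = e^{μβ} with β in radians.
β = 466° × π/180 = 8.133 rad.
e^{μβ} = e^{0.29×8.133} = 10.58.
T₂ = T₁ · e^{μβ} = 826 × 10.58 = 8740 N.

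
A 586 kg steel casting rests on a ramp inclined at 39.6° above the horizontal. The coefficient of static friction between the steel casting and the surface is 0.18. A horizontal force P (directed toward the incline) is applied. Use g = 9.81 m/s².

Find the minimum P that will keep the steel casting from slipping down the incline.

The steel casting tends to slide down (tan θ > μ_s), so at the point of impending slip friction acts up-slope at its limit: f = μ_s N.
Perpendicular to the incline: N = m g cos θ + P sin θ.
Along the incline: P cos θ + μ_s N = m g sin θ, i.e. P cos θ + μ_s (m g cos θ + P sin θ) = m g sin θ.
Solving, P (cos θ + μ_s sin θ) = m g (sin θ − μ_s cos θ), so P = 5750×0.4987/0.8852 = 3240 N.

P_min ≈ 3240 N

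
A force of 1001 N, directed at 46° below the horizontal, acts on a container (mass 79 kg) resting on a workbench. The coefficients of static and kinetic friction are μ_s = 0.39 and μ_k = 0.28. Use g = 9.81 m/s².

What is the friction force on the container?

f ≈ 419 N

Vertical equilibrium gives N = m g + P sin α = 1495 N.
For equilibrium, f = P cos α = 1001×cos 46° = 695.4 N.
The static-friction limit is μ_s N = 583.1 N.
695.4 > 583.1 N → the container slides; f = μ_k N = 0.28×1495 = 419 N.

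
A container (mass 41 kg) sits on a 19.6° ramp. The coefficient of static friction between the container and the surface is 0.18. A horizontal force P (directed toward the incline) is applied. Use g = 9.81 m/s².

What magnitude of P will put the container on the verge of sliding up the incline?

P ≈ 230 N

At impending motion up the slope, friction acts down-slope at its limit: f = μ_s N.
Perpendicular to the incline: N = m g cos θ + P sin θ.
Along the incline: P cos θ = m g sin θ + μ_s N = m g sin θ + μ_s (m g cos θ + P sin θ).
Solving, P (cos θ − μ_s sin θ) = m g (sin θ + μ_s cos θ), so P = 41×9.81×(sin 19.6° + 0.18 cos 19.6°)/(cos 19.6° − 0.18 sin 19.6°) = 402×0.505/0.8817 = 230 N.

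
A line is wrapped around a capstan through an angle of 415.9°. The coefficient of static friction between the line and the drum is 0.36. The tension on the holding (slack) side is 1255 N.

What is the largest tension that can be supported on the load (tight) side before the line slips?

T_max ≈ 17100 N

At impending slip the capstan equation gives T₂/T₁ = e^{μβ} with β in radians.
β = 415.9° × π/180 = 7.259 rad.
e^{μβ} = e^{0.36×7.259} = 13.64.
T₂ = T₁ · e^{μβ} = 1255 × 13.64 = 17100 N.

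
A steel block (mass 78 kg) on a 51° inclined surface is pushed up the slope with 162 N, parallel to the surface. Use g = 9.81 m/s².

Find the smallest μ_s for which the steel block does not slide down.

μ_s,min ≈ 0.898

N = m g cos θ = 481.5 N.
Friction must make up the shortfall along the incline: f = m g sin θ − P = 594.7 − 162 = 432.7 N.
At the threshold f = μ_s N, so μ_s,min = 432.7/481.5 = 0.898.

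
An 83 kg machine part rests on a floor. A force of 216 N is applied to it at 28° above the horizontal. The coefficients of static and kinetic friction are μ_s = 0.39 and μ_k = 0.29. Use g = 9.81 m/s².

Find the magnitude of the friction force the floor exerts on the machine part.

Vertical equilibrium gives N = m g − P sin α = 712.8 N.
For equilibrium, f = P cos α = 216×cos 28° = 190.7 N.
The static-friction limit is μ_s N = 278 N.
190.7 ≤ 278 N → static; friction equals the required 191 N.

f ≈ 191 N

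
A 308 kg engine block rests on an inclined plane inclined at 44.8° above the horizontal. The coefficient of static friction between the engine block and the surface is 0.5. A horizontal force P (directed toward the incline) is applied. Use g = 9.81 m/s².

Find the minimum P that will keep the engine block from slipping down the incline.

The engine block tends to slide down (tan θ > μ_s), so at the point of impending slip friction acts up-slope at its limit: f = μ_s N.
Perpendicular to the incline: N = m g cos θ + P sin θ.
Along the incline: P cos θ + μ_s N = m g sin θ, i.e. P cos θ + μ_s (m g cos θ + P sin θ) = m g sin θ.
Solving, P (cos θ + μ_s sin θ) = m g (sin θ − μ_s cos θ), so P = 3020×0.3498/1.062 = 995 N.

P_min ≈ 995 N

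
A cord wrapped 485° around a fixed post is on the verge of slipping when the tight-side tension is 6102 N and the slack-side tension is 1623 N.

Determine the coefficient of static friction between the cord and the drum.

μ ≈ 0.156

T₂/T₁ = e^{μβ} → μ = ln(T₂/T₁)/β.
β = 485° = 8.465 rad.
μ = ln(6102/1623)/8.465 = ln(3.76)/8.465 = 0.156.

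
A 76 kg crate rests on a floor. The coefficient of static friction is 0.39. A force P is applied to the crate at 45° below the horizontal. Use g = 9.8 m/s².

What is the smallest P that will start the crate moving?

P ≈ 673 N

N = m g + P sin α (the push presses the crate into the floor).
At impending slip, P cos α = μ_s N = μ_s (m g + P sin α).
Solving: P (cos α − μ_s sin α) = μ_s m g → P = 0.39×745/(cos 45° − 0.39 sin 45°) = 290/0.4313 = 673 N.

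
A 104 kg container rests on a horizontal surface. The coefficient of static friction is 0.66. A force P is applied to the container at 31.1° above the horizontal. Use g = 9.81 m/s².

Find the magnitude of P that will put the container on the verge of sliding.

P ≈ 562 N

N = m g − P sin α (the pull lifts the container).
At impending slip, P cos α = μ_s N = μ_s (m g − P sin α).
Solving: P (cos α + μ_s sin α) = μ_s m g → P = 0.66×1020/(cos 31.1° + 0.66 sin 31.1°) = 673/1.197 = 562 N.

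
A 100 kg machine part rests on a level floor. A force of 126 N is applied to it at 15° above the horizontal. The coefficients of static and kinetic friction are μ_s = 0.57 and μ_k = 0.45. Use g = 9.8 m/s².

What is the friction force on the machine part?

f ≈ 122 N

The vertical component of P reduces the normal force: N = m g − P sin α = 980 − 32.61 = 947.4 N.
Horizontally, friction must balance P cos α = 121.7 N.
The static-friction limit is μ_s N = 540 N.
Since 121.7 N does not exceed the limit, the machine part stays at rest and f = 122 N.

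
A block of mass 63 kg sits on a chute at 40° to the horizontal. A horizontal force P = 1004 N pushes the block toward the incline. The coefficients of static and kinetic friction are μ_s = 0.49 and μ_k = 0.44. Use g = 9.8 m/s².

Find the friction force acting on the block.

f ≈ 372 N (down the incline)

Resolve perpendicular to the incline: N = m g cos θ + P sin θ = 63×9.8×cos 40° + 1004×sin 40° = 1118 N.
Parallel to the incline: P cos θ − m g sin θ = 769.1 − 396.9 = 372.3 N; the friction needed to balance this is 372.3 N acting down the slope.
Maximum static friction: μ_s N = 0.49 × 1118 = 548 N.
Since 372.3 N is within the 548 N limit, the block stays put and friction is exactly 372 N.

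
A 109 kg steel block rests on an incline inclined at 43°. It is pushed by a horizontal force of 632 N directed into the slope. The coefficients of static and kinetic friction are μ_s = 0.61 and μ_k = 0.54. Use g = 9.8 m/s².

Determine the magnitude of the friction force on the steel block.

f ≈ 266 N (up the incline)

Resolve perpendicular to the incline: N = m g cos θ + P sin θ = 109×9.8×cos 43° + 632×sin 43° = 1212 N.
Along the incline, the net driving force (taking up-slope positive) is P cos θ − m g sin θ = 462.2 − 728.5 = -266.3 N, so equilibrium requires friction f = 266.3 N (up-slope).
Maximum static friction: μ_s N = 0.61 × 1212 = 739.5 N.
|f_req| = 266.3 ≤ 739.5 N → the steel block is in equilibrium; friction equals the required value.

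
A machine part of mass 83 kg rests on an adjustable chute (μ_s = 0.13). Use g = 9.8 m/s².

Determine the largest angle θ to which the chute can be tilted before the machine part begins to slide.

θ_max ≈ 7.41°

At the slip threshold, m g sin θ = μ_s · m g cos θ, so tan θ = μ_s.
θ_max = arctan(0.13) = 7.41°.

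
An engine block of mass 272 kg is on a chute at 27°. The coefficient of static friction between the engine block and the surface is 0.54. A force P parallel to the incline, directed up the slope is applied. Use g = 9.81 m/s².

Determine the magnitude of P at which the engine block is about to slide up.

At impending motion up the slope, friction acts down-slope at its limit: f = μ_s N.
P is parallel to the surface, so N = m g cos θ = 2380 N.
Along the incline: P = m g sin θ + μ_s N = 1210 + 0.54×2380 = 2500 N.

P ≈ 2500 N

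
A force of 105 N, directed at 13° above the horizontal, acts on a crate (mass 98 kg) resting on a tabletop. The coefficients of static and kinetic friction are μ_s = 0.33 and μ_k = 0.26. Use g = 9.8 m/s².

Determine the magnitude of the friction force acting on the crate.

f ≈ 102 N

Vertical equilibrium gives N = m g − P sin α = 936.8 N.
The horizontal driving force is P cos α = 102.3 N, so equilibrium needs friction f = 102.3 N.
The static-friction limit is μ_s N = 309.1 N.
102.3 ≤ 309.1 N → static; friction equals the required 102 N.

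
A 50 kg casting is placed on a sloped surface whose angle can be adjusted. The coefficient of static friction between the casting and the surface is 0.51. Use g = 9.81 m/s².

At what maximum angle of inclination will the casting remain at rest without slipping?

At the slip threshold, m g sin θ = μ_s · m g cos θ, so tan θ = μ_s.
θ_max = arctan(0.51) = 27°.

θ_max ≈ 27°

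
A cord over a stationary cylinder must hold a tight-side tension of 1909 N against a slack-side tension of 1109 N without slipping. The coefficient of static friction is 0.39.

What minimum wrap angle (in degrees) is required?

T₂/T₁ = e^{μβ} → β = ln(T₂/T₁)/μ.
β = ln(1909/1109)/0.39 = 0.5431/0.39 = 1.393 rad.
In degrees: β = 1.393 × 180/π = 79.8°.

β_min ≈ 79.8°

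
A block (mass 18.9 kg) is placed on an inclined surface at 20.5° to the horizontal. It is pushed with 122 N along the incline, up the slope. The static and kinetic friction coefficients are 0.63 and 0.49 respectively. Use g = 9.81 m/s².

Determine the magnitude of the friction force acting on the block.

f ≈ 57.1 N (down the incline)

Perpendicular to the surface, N = m g cos θ = 18.9·9.81·cos 20.5° = 173.7 N.
The friction needed for equilibrium is m g sin θ − P = 64.93 − 122 = -57.07 N, measured positive up-slope.
Maximum static friction available: μ_s N = 0.63 × 173.7 = 109.4 N.
Since |-57.07| ≤ 109.4 N, the block remains in static equilibrium and friction takes exactly the required value.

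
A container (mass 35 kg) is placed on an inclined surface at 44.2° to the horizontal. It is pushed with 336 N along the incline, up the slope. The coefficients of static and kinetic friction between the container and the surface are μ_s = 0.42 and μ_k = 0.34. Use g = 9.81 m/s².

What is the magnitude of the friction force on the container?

f ≈ 96.6 N (down the incline)

Normal force: N = m g cos θ = 35 × 9.81 × cos 44.2° = 246.2 N.
The friction needed for equilibrium is m g sin θ − P = 239.4 − 336 = -96.63 N, measured positive up-slope.
Maximum static friction available: μ_s N = 0.42 × 246.2 = 103.4 N.
Since |-96.63| ≤ 103.4 N, the container remains in static equilibrium and friction takes exactly the required value.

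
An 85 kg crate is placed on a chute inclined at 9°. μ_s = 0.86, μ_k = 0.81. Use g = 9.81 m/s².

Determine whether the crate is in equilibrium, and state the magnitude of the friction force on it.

f ≈ 130 N

N = m g cos θ = 824 N.
Down-slope weight component: m g sin θ = 130 N.
μ_s N = 708 N.
130 ≤ 708 N, so it stays put; friction = 130 N.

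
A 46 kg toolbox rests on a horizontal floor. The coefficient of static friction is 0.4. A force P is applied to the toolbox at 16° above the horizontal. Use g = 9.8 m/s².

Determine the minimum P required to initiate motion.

P ≈ 168 N

N = m g − P sin α (the pull lifts the toolbox).
At impending slip, P cos α = μ_s N = μ_s (m g − P sin α).
Solving: P (cos α + μ_s sin α) = μ_s m g → P = 0.4×451/(cos 16° + 0.4 sin 16°) = 180/1.072 = 168 N.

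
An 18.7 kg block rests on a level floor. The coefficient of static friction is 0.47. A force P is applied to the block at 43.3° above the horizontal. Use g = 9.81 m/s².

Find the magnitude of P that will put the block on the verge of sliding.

N = m g − P sin α (the pull lifts the block).
At impending slip, P cos α = μ_s N = μ_s (m g − P sin α).
Solving: P (cos α + μ_s sin α) = μ_s m g → P = 0.47×183/(cos 43.3° + 0.47 sin 43.3°) = 86.2/1.05 = 82.1 N.

P ≈ 82.1 N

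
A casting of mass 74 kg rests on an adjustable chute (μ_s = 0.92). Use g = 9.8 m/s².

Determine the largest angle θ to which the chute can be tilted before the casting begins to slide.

θ_max ≈ 42.6°

At the slip threshold, m g sin θ = μ_s · m g cos θ, so tan θ = μ_s.
θ_max = arctan(0.92) = 42.6°.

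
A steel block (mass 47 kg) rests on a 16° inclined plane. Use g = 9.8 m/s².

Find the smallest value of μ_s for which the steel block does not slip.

μ_s,min ≈ 0.287

At the slip threshold m g sin θ = μ_s m g cos θ, so μ_s,min = tan θ.
μ_s,min = tan 16° = 0.287.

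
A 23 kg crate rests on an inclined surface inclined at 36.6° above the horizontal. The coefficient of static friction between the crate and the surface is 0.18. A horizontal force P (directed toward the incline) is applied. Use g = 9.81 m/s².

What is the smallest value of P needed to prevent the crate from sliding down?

The crate tends to slide down (tan θ > μ_s), so at the point of impending slip friction acts up-slope at its limit: f = μ_s N.
Perpendicular to the incline: N = m g cos θ + P sin θ.
Along the incline: P cos θ + μ_s N = m g sin θ, i.e. P cos θ + μ_s (m g cos θ + P sin θ) = m g sin θ.
Solving, P (cos θ + μ_s sin θ) = m g (sin θ − μ_s cos θ), so P = 226×0.4517/0.9101 = 112 N.

P_min ≈ 112 N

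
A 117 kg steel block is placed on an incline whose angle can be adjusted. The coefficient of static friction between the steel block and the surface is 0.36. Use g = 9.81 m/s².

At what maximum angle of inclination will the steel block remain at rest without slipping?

At the slip threshold, m g sin θ = μ_s · m g cos θ, so tan θ = μ_s.
θ_max = arctan(0.36) = 19.8°.

θ_max ≈ 19.8°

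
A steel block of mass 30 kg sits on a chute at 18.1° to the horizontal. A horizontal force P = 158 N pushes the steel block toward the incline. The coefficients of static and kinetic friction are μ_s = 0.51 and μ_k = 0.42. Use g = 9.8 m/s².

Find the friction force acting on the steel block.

The horizontal push has a component P sin θ into the surface, so N = m g cos θ + P sin θ = 279.5 + 49.09 = 328.5 N.
Parallel to the incline: P cos θ − m g sin θ = 150.2 − 91.34 = 58.84 N; the friction needed to balance this is 58.84 N acting down the slope.
The limit of static friction is μ_s N = 167.6 N.
|f_req| = 58.84 ≤ 167.6 N → the steel block is in equilibrium; friction equals the required value.

f ≈ 58.8 N (down the incline)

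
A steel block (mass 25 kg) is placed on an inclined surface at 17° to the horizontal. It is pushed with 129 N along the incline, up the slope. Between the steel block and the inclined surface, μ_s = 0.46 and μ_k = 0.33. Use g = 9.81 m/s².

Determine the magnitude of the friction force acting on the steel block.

f ≈ 57.3 N (down the incline)

Normal force: N = m g cos θ = 25 × 9.81 × cos 17° = 234.5 N.
For equilibrium along the incline the friction force must supply f = m g sin θ − P = 71.7 − 129 = -57.3 N (positive meaning up-slope).
Maximum static friction available: μ_s N = 0.46 × 234.5 = 107.9 N.
Since |-57.3| ≤ 107.9 N, static friction is sufficient; f equals the required value, not μ_s N.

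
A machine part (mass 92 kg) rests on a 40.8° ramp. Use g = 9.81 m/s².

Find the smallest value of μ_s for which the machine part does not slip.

μ_s,min ≈ 0.863

At the slip threshold m g sin θ = μ_s m g cos θ, so μ_s,min = tan θ.
μ_s,min = tan 40.8° = 0.863.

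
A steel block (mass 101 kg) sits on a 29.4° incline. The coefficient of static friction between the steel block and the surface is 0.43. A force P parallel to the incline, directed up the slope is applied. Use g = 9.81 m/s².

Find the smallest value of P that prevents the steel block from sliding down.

P_min ≈ 115 N

The steel block tends to slide down (tan θ > μ_s), so at the point of impending slip friction acts up-slope at its limit: f = μ_s N.
P is parallel to the surface, so N = m g cos θ = 863 N.
Along the incline: P + μ_s N = m g sin θ, so P = 486 − 0.43×863 = 115 N.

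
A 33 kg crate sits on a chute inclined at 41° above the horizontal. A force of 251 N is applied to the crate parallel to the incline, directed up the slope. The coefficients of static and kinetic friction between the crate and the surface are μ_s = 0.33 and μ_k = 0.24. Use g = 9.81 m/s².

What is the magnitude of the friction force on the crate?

Perpendicular to the surface, N = m g cos θ = 33·9.81·cos 41° = 244.3 N.
For equilibrium along the incline the friction force must supply f = m g sin θ − P = 212.4 − 251 = -38.61 N (positive meaning up-slope).
Static friction can supply at most μ_s N = 80.63 N.
Since |-38.61| ≤ 80.63 N, static friction is sufficient; f equals the required value, not μ_s N.

f ≈ 38.6 N (down the incline)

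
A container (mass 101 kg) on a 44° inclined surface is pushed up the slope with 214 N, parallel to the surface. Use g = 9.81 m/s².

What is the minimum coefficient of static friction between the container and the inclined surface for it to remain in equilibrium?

N = m g cos θ = 712.7 N.
Friction must make up the shortfall along the incline: f = m g sin θ − P = 688.3 − 214 = 474.3 N.
At the threshold f = μ_s N, so μ_s,min = 474.3/712.7 = 0.665.

μ_s,min ≈ 0.665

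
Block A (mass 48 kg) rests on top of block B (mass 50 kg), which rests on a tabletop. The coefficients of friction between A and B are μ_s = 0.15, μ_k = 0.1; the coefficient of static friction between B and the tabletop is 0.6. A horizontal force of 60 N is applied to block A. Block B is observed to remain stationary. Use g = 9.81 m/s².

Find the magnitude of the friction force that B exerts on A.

f ≈ 60 N

Normal force at the A–B interface: N₁ = m_A g = 470.9 N.
Maximum static friction on A from B: μ_s N₁ = 0.15×470.9 = 70.63 N.
P = 60 N is within that limit, so A and B move together (both at rest); the A–B friction is simply f₁ = P = 60 N.
By Newton's third law B feels 60 N forward from A. With B stationary, the floor's static friction on B balances it: f₂ = 60 N (well within μ_s(m_A+m_B)g = 576.8 N).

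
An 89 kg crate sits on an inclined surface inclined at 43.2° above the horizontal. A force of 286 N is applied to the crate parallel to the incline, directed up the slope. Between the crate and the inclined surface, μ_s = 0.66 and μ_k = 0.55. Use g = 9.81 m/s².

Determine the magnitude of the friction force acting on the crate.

Perpendicular to the surface, N = m g cos θ = 89·9.81·cos 43.2° = 636.5 N.
For equilibrium along the incline the friction force must supply f = m g sin θ − P = 597.7 − 286 = 311.7 N (positive meaning up-slope).
Static friction can supply at most μ_s N = 420.1 N.
Since |311.7| ≤ 420.1 N, no slip — friction simply equals what equilibrium demands.

f ≈ 312 N (up the incline)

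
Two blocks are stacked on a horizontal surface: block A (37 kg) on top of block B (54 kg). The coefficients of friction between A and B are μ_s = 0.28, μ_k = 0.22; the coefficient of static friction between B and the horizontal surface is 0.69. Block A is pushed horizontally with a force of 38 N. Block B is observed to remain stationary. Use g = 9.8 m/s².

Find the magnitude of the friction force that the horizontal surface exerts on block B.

f ≈ 38 N

Normal force at the A–B interface: N₁ = m_A g = 362.6 N.
So the A–B interface can sustain at most μ_s N₁ = 101.5 N of static friction.
P = 38 N is within that limit, so A and B move together (both at rest); the A–B friction is simply f₁ = P = 38 N.
B experiences an equal 38 N forward from A (third law). B is in equilibrium, so the floor supplies f₂ = 38 N of static friction (limit μ_s(m_A+m_B)g = 615.3 N, not exceeded).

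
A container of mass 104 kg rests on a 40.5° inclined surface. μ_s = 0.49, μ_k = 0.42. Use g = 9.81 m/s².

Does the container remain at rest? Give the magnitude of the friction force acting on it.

f ≈ 326 N

N = m g cos θ = 776 N.
Down-slope weight component: m g sin θ = 663 N.
μ_s N = 380 N.
663 > 380 N, so it slides; kinetic friction f = μ_k N = 0.42×776 = 326 N.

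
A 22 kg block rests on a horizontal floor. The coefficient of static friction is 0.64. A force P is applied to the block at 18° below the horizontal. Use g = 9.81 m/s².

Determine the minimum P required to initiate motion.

N = m g + P sin α (the push presses the block into the horizontal floor).
At impending slip, P cos α = μ_s N = μ_s (m g + P sin α).
Solving: P (cos α − μ_s sin α) = μ_s m g → P = 0.64×216/(cos 18° − 0.64 sin 18°) = 138/0.7533 = 183 N.

P ≈ 183 N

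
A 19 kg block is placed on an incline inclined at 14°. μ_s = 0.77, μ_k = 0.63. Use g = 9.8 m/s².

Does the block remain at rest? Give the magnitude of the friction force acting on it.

f ≈ 45 N

N = m g cos θ = 181 N.
Down-slope weight component: m g sin θ = 45 N.
μ_s N = 139 N.
45 ≤ 139 N, so it stays put; friction = 45 N.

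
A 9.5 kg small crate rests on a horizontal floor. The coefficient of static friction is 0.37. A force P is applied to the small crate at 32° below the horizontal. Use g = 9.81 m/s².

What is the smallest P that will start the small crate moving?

P ≈ 52.9 N

N = m g + P sin α (the push presses the small crate into the horizontal floor).
At impending slip, P cos α = μ_s N = μ_s (m g + P sin α).
Solving: P (cos α − μ_s sin α) = μ_s m g → P = 0.37×93.2/(cos 32° − 0.37 sin 32°) = 34.5/0.652 = 52.9 N.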